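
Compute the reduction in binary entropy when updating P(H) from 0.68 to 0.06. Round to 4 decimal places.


H_before = -p*log2(p) - (1-p)*log2(1-p) for p=0.68: 0.9044
H_after for p=0.06: 0.3274
Reduction = 0.9044 - 0.3274 = 0.5769

0.5769


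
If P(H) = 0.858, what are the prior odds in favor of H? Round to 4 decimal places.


Prior odds = P(H) / (1 - P(H))
= 0.858 / 0.142
= 6.0423

6.0423


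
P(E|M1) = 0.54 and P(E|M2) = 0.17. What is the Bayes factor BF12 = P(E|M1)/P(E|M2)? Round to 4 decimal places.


Bayes factor BF12 = P(E|M1) / P(E|M2)
= 0.54 / 0.17
= 3.1765

3.1765


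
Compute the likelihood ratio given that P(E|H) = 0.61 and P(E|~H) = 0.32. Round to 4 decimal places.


LR = P(E|H) / P(E|~H)
= 0.61 / 0.32 = 1.9062

1.9062


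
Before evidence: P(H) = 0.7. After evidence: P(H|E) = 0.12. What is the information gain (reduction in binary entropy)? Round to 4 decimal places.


Prior entropy = 0.8813
Posterior entropy = 0.5294
Information gain = 0.8813 - 0.5294 = 0.3519

0.3519


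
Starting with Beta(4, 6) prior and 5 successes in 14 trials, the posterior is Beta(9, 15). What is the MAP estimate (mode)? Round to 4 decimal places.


The mode of Beta(a, b) when a > 1 and b > 1 is (a-1)/(a+b-2)
= (9 - 1) / (9 + 15 - 2)
= 8 / 22
= 0.3636

0.3636


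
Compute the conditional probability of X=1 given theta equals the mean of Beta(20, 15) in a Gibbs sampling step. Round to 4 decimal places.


Mean of Beta(20, 15) = 0.5714
P(X=1 | theta=0.5714) = 0.5714

0.5714


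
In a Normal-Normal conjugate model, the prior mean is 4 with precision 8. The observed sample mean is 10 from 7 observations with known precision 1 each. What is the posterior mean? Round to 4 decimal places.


Posterior precision = tau0 + n*tau = 8 + 7*1 = 15
Posterior mean = (tau0*mu0 + n*tau*xbar) / posterior_precision
= (8*4 + 7*1*10) / 15
= 102 / 15 = 6.8

6.8


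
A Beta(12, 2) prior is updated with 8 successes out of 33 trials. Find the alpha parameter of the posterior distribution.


In the Beta-Binomial conjugate update:
alpha_post = alpha_prior + successes
= 12 + 8
= 20

20


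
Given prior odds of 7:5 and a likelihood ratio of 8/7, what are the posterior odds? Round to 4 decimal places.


Posterior odds = prior odds * LR
Prior odds = 7/5 = 1.4
LR = 8/7 = 1.1429
Posterior odds = 1.4 * 1.1429 = 1.6

1.6


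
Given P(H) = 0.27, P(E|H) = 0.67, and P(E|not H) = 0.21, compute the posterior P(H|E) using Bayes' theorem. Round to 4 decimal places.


By Bayes' theorem: P(H|E) = P(E|H)*P(H) / P(E)
P(E) = P(E|H)*P(H) + P(E|not H)*P(not H)
P(E) = 0.67*0.27 + 0.21*0.73 = 0.3342
P(H|E) = 0.67*0.27 / 0.3342 = 0.5413

0.5413


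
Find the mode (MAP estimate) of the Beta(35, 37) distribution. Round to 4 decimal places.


For Beta(a,b) with a,b > 1:
Mode = (a-1)/(a+b-2) = (35-1)/(72-2)
= 34/70 = 0.4857

0.4857


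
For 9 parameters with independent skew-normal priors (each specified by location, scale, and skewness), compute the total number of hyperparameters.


A skew-normal prior has 3 hyperparameters per parameter.
Total = 9 * 3 = 27

27


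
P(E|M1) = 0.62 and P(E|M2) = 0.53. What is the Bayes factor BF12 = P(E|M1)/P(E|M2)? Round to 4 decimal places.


Bayes factor BF12 = P(E|M1) / P(E|M2)
= 0.62 / 0.53
= 1.1698

1.1698


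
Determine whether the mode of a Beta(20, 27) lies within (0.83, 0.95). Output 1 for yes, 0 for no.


First find the mode: (a-1)/(a+b-2) = 0.4222
Is 0.4222 in (0.83, 0.95)? 0

0


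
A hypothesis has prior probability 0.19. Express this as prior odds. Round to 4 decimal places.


Odds = P(H) / P(not H) = 0.19 / 0.81
= 0.2346

0.2346


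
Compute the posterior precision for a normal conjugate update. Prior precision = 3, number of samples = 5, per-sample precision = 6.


tau_post = tau_0 + n * tau
= 3 + 5 * 6 = 33

33


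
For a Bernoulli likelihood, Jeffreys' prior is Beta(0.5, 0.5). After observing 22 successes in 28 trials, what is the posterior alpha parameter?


Jeffreys' prior for Bernoulli is Beta(0.5, 0.5).
Posterior is Beta(0.5 + k, 0.5 + n - k).
Posterior alpha = 0.5 + k = 0.5 + 22 = 22.5

22.5


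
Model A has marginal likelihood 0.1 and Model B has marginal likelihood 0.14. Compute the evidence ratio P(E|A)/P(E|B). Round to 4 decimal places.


Evidence ratio = P(E|A) / P(E|B)
= 0.1 / 0.14
= 0.7143

0.7143


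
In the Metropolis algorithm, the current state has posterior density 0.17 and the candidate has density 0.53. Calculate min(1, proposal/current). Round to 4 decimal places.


Ratio = 0.53/0.17 = 3.1176
Acceptance probability = min(1, 3.1176)
= 1.0

1.0


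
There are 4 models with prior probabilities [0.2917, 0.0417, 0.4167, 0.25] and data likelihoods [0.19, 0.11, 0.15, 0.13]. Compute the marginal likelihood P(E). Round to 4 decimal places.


P(E) = sum over models of P(M_i) * P(E|M_i)
= 0.2917*0.19 + 0.0417*0.11 + 0.4167*0.15 + 0.25*0.13
= 0.155

0.155


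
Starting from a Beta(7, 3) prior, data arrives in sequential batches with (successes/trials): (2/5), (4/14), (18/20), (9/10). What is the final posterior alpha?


In sequential Bayesian updating, we sum all successes.
Total successes = 33
Final alpha = 7 + 33 = 40

40


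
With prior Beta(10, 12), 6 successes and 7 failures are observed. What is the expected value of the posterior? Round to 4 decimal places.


Posterior = Beta(16, 19)
E[theta] = alpha/(alpha+beta)
= 16/35 = 0.4571

0.4571


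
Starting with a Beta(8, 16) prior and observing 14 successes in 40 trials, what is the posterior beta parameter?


Posterior beta = prior beta + failures
Failures = 40 - 14 = 26
beta_post = 16 + 26 = 42

42


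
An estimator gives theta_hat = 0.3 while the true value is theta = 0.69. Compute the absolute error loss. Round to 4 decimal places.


The absolute error loss is |theta_hat - theta|
= |0.3 - 0.69|
= 0.39

0.39


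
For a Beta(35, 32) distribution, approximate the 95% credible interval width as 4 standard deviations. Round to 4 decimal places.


Variance of Beta(a,b) = ab / ((a+b)^2 * (a+b+1))
= 35*32 / ((67)^2 * 68)
= 0.0037
SD = sqrt(0.0037) = 0.0606
Width = 4 * SD = 0.2423

0.2423


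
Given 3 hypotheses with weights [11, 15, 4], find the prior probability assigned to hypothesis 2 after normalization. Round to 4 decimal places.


To normalize, divide each weight by the sum of all weights.
Sum = 30
Prior(H2) = 15/30 = 0.5

0.5


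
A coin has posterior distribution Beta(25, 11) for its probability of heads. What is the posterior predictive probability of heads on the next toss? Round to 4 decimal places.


Posterior predictive = E[theta] = alpha/(alpha+beta)
= 25/36
= 0.6944

0.6944


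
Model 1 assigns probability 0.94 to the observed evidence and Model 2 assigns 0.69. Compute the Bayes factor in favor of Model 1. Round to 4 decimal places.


BF = P(data|M1) / P(data|M2)
= 0.94 / 0.69 = 1.3623

1.3623


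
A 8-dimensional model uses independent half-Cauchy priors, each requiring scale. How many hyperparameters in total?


Per parameter: 1 (scale).
Total = 8 * 1 = 8

8


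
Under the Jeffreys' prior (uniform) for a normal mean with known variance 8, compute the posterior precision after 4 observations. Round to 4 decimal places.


Prior precision = 0 (flat prior).
Post. prec. = 0 + n/var = 4/8 = 0.5

0.5


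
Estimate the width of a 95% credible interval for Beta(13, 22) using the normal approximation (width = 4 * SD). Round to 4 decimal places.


For Beta(a,b): Var = ab/((a+b)^2(a+b+1))
Var = 0.0065, SD = 0.0805
Approximate 95% CI width = 4 * 0.0805 = 0.3221

0.3221


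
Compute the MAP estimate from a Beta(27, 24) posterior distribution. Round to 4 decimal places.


MAP = mode of Beta distribution
= (alpha - 1)/(alpha + beta - 2)
= (27-1)/(27+24-2)
= 26/49 = 0.5306

0.5306


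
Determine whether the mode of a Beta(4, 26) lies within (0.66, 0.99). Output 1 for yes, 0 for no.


First find the mode: (a-1)/(a+b-2) = 0.1071
Is 0.1071 in (0.66, 0.99)? 0

0


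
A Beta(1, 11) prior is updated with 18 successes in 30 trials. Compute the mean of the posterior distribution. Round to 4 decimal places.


After update: Beta(19, 23)
Mean = 19 / (19 + 23) = 19 / 42
= 0.4524

0.4524


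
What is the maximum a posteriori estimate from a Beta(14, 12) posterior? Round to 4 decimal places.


The MAP estimate equals the mode of the distribution.
Mode of Beta(a,b) = (a-1)/(a+b-2)
= 13/24
= 0.5417

0.5417


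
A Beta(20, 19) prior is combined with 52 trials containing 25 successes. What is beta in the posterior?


In conjugate updating:
beta_posterior = beta_prior + (n - k)
= 19 + (52 - 25)
= 19 + 27 = 46

46


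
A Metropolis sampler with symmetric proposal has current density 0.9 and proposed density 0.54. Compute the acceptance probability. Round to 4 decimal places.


For symmetric proposals, acceptance = min(1, pi(x*)/pi(x))
= min(1, 0.54/0.9)
= min(1, 0.6) = 0.6

0.6


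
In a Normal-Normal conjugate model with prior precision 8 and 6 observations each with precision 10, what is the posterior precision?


Posterior precision = prior precision + n * observation precision
= 8 + 6 * 10
= 8 + 60 = 68

68


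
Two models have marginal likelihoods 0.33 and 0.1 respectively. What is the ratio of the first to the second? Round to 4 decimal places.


Evidence ratio = 0.33 / 0.1
= 3.3

3.3


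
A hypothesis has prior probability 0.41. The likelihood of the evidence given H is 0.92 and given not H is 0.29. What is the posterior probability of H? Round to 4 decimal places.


Using Bayes' theorem:
P(E) = 0.41 * 0.92 + 0.59 * 0.29
P(E) = 0.5483
P(H|E) = (0.41 * 0.92) / 0.5483 = 0.6879

0.6879


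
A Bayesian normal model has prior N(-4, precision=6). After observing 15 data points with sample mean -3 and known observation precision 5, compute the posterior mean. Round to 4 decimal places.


Posterior mean = (prior_precision * prior_mean + n * data_precision * data_mean) / (prior_precision + n * data_precision)
Numerator = 6*-4 + 15*5*-3 = -249
Denominator = 6 + 15*5 = 81
Posterior mean = -3.0741

-3.0741


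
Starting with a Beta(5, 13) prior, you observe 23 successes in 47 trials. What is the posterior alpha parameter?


For a Beta-Binomial conjugate model:
Posterior alpha = prior alpha + number of successes
= 5 + 23 = 28

28


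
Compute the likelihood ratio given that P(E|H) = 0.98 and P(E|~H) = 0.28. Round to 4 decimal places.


LR = P(E|H) / P(E|~H)
= 0.98 / 0.28 = 3.5

3.5


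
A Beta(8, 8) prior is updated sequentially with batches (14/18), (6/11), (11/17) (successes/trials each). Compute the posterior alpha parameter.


Sequential conjugate updating is equivalent to a single batch update.
Total successes across all batches = 31
alpha_posterior = alpha_prior + total_successes = 8 + 31
= 39

39


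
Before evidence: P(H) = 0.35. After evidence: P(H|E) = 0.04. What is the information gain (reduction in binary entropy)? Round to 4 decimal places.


Prior entropy = 0.9341
Posterior entropy = 0.2423
Information gain = 0.9341 - 0.2423 = 0.6918

0.6918


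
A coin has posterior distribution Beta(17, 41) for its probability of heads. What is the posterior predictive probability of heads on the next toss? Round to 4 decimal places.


Posterior predictive = E[theta] = alpha/(alpha+beta)
= 17/58
= 0.2931

0.2931


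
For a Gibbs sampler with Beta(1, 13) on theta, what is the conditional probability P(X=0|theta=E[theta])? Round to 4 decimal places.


E[theta] = 1/(1+13) = 0.0714
P(X=0|theta) = 1 - theta = 0.9286

0.9286


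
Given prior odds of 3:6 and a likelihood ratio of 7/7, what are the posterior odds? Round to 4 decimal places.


Posterior odds = prior odds * LR
Prior odds = 3/6 = 0.5
LR = 7/7 = 1.0
Posterior odds = 0.5 * 1.0 = 0.5

0.5


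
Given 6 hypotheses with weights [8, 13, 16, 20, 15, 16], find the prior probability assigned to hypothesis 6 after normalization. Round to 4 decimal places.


To normalize, divide each weight by the sum of all weights.
Sum = 88
Prior(H6) = 16/88 = 0.1818

0.1818


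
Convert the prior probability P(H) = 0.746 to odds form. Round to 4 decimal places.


P(not H) = 1 - 0.746 = 0.254
Odds = 0.746 / 0.254 = 2.937

2.937


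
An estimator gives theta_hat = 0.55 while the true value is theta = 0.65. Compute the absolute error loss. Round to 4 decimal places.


The absolute error loss is |theta_hat - theta|
= |0.55 - 0.65|
= 0.1

0.1


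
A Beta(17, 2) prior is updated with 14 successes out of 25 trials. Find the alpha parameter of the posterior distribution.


In the Beta-Binomial conjugate update:
alpha_post = alpha_prior + successes
= 17 + 14
= 31

31


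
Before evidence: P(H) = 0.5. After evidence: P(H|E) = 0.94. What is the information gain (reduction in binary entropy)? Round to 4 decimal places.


Prior entropy = 1.0
Posterior entropy = 0.3274
Information gain = 1.0 - 0.3274 = 0.6726

0.6726


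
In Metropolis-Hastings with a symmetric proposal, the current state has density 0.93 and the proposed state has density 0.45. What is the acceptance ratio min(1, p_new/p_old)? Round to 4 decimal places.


Ratio = p_new / p_old = 0.45 / 0.93 = 0.4839
Acceptance = min(1, 0.4839) = 0.4839

0.4839


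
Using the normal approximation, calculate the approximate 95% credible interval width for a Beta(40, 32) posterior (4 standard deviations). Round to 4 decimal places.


Var(Beta) = 40*32/(72^2 * 73) = 0.0034
SD = 0.0582
Width ~ 4*SD = 0.2326

0.2326


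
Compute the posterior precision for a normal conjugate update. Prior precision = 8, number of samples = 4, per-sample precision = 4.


tau_post = tau_0 + n * tau
= 8 + 4 * 4 = 24

24


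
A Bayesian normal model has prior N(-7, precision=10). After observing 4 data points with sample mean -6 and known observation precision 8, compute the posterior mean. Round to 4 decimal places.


Posterior mean = (prior_precision * prior_mean + n * data_precision * data_mean) / (prior_precision + n * data_precision)
Numerator = 10*-7 + 4*8*-6 = -262
Denominator = 10 + 4*8 = 42
Posterior mean = -6.2381

-6.2381


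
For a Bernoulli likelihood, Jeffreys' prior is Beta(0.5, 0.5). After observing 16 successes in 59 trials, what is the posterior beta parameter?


Jeffreys' prior for Bernoulli is Beta(0.5, 0.5).
Posterior is Beta(0.5 + k, 0.5 + n - k).
Posterior beta = 0.5 + (n - k) = 0.5 + 43 = 43.5

43.5


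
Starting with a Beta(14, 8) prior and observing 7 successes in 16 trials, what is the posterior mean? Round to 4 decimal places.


Posterior parameters: alpha = 14 + 7 = 21
beta = 8 + 9 = 17
Posterior mean = alpha / (alpha + beta) = 21 / 38
= 0.5526

0.5526


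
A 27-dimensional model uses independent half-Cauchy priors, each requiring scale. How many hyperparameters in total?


Per parameter: 1 (scale).
Total = 27 * 1 = 27

27


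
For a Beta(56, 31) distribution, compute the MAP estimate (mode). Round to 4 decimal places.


MAP = mode = (a-1)/(a+b-2)
= (56-1)/(56+31-2)
= 55/85 = 0.6471

0.6471


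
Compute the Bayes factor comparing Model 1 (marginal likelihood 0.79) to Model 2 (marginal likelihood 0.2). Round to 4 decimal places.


BF12 = marginal likelihood of M1 / marginal likelihood of M2
= 0.79/0.2
= 3.95

3.95


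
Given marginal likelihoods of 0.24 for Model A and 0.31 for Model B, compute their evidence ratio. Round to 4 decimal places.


Ratio = ML(A) / ML(B) = 0.24/0.31
= 0.7742

0.7742


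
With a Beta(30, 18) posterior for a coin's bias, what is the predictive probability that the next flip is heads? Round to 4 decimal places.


The predictive probability equals the posterior mean.
P(next = heads) = alpha / (alpha + beta)
= 30 / 48 = 0.625

0.625


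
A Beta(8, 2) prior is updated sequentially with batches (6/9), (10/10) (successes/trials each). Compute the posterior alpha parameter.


Sequential conjugate updating is equivalent to a single batch update.
Total successes across all batches = 16
alpha_posterior = alpha_prior + total_successes = 8 + 16
= 24

24


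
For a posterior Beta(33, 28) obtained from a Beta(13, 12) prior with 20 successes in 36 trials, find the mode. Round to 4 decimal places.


Mode = (alpha - 1) / (alpha + beta - 2)
= 32 / 59
= 0.5424

0.5424


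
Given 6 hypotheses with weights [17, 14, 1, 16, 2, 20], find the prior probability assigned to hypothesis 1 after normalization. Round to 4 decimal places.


To normalize, divide each weight by the sum of all weights.
Sum = 70
Prior(H1) = 17/70 = 0.2429

0.2429


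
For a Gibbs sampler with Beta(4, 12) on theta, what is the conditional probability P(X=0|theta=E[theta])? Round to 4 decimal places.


E[theta] = 4/(4+12) = 0.25
P(X=0|theta) = 1 - theta = 0.75

0.75


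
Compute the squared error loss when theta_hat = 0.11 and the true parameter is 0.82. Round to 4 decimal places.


L = (theta_hat - theta_true)^2
= (0.11 - 0.82)^2
= -0.71^2 = 0.5041

0.5041


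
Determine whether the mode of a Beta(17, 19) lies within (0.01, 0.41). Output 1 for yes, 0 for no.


First find the mode: (a-1)/(a+b-2) = 0.4706
Is 0.4706 in (0.01, 0.41)? 0

0


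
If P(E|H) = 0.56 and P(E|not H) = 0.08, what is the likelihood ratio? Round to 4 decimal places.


Likelihood ratio = P(E|H) / P(E|not H)
= 0.56 / 0.08
= 7.0

7.0


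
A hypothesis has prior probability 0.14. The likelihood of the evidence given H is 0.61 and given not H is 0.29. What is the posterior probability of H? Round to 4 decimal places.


Using Bayes' theorem:
P(E) = 0.14 * 0.61 + 0.86 * 0.29
P(E) = 0.3348
P(H|E) = (0.14 * 0.61) / 0.3348 = 0.2551

0.2551


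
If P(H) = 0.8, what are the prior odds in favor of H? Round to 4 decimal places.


Prior odds = P(H) / (1 - P(H))
= 0.8 / 0.2
= 4.0

4.0


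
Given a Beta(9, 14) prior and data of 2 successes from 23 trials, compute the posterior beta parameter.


Number of failures = 23 - 2 = 21
Posterior beta = 14 + 21 = 35

35


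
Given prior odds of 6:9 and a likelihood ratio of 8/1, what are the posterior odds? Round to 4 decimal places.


Posterior odds = prior odds * LR
Prior odds = 6/9 = 0.6667
LR = 8/1 = 8.0
Posterior odds = 0.6667 * 8.0 = 5.3333

5.3333


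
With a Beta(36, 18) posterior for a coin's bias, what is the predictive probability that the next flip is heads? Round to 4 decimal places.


The predictive probability equals the posterior mean.
P(next = heads) = alpha / (alpha + beta)
= 36 / 54 = 0.6667

0.6667


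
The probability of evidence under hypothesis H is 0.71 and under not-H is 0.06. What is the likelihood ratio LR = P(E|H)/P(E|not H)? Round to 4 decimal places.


LR = 0.71 / 0.06
= 11.8333

11.8333


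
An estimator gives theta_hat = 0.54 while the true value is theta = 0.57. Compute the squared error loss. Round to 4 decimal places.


The squared error loss is (theta_hat - theta)^2
= (0.54 - 0.57)^2
= (-0.03)^2 = 0.0009

0.0009


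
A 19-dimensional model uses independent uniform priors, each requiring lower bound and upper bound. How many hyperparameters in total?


Per parameter: 2 (lower bound and upper bound).
Total = 19 * 2 = 38

38


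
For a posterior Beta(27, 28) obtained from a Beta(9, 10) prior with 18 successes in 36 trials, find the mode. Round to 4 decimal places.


Mode = (alpha - 1) / (alpha + beta - 2)
= 26 / 53
= 0.4906

0.4906


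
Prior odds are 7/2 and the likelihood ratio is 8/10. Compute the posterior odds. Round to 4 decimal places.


Posterior odds = prior odds * likelihood ratio
= (7/2) * (8/10)
= 56 / 20
= 2.8

2.8


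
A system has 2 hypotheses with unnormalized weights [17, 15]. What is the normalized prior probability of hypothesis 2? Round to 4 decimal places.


The normalized prior is the weight divided by the total.
Total weight = 32
P(H2) = 15 / 32 = 0.4688

0.4688


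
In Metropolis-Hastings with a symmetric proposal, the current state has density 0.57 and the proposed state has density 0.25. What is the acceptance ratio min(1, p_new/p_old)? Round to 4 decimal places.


Ratio = p_new / p_old = 0.25 / 0.57 = 0.4386
Acceptance = min(1, 0.4386) = 0.4386

0.4386


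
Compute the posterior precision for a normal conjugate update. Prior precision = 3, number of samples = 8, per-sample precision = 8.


tau_post = tau_0 + n * tau
= 3 + 8 * 8 = 67

67


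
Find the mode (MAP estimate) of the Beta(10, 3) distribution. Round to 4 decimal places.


For Beta(a,b) with a,b > 1:
Mode = (a-1)/(a+b-2) = (10-1)/(13-2)
= 9/11 = 0.8182

0.8182


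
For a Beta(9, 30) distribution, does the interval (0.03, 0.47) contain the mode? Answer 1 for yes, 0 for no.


Mode of Beta(a,b) = (a-1)/(a+b-2)
= (9-1)/(9+30-2) = 0.2162
Check: 0.03 <= 0.2162 <= 0.47?
Result: 1

1


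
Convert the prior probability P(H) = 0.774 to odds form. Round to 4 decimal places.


P(not H) = 1 - 0.774 = 0.226
Odds = 0.774 / 0.226 = 3.4248

3.4248


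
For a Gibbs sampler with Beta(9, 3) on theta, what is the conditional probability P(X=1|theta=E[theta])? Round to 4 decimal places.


E[theta] = 9/(9+3) = 0.75
P(X=1|theta) = theta = 0.75

0.75


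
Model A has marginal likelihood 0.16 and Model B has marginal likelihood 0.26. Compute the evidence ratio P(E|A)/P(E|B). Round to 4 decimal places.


Evidence ratio = P(E|A) / P(E|B)
= 0.16 / 0.26
= 0.6154

0.6154


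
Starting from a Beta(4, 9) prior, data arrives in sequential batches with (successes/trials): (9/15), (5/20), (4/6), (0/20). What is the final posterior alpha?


In sequential Bayesian updating, we sum all successes.
Total successes = 18
Final alpha = 4 + 18 = 22

22


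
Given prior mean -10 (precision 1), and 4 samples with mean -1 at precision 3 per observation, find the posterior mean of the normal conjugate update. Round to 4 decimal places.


The posterior mean is a precision-weighted average of prior and data.
Post. prec. = 1 + 12 = 13
Post. mean = (-10 + -12)/13 = -22/13 = -1.6923

-1.6923


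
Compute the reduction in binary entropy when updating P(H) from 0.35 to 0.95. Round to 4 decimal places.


H_before = -p*log2(p) - (1-p)*log2(1-p) for p=0.35: 0.9341
H_after for p=0.95: 0.2864
Reduction = 0.9341 - 0.2864 = 0.6477

0.6477


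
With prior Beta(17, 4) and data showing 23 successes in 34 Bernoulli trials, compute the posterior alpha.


Conjugate update: alpha_posterior = alpha_prior + k
= 17 + 23 = 40

40


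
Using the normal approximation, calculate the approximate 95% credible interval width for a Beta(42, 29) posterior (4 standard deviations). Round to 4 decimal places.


Var(Beta) = 42*29/(71^2 * 72) = 0.0034
SD = 0.0579
Width ~ 4*SD = 0.2317

0.2317


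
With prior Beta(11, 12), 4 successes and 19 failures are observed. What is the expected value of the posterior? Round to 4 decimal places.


Posterior = Beta(15, 31)
E[theta] = alpha/(alpha+beta)
= 15/46 = 0.3261

0.3261


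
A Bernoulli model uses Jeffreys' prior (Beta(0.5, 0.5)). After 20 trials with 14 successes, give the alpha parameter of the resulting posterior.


Posterior = Beta(prior_alpha + successes, prior_beta + failures)
= Beta(0.5 + 14, 0.5 + 6)
Posterior alpha = 0.5 + k = 0.5 + 14 = 14.5

14.5


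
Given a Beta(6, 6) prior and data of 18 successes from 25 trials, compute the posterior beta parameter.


Number of failures = 25 - 18 = 7
Posterior beta = 6 + 7 = 13

13


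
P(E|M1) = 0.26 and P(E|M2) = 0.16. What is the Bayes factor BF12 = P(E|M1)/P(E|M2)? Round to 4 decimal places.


Bayes factor BF12 = P(E|M1) / P(E|M2)
= 0.26 / 0.16
= 1.625

1.625


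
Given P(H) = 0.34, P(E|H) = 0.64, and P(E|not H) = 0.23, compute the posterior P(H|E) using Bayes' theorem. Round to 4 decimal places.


By Bayes' theorem: P(H|E) = P(E|H)*P(H) / P(E)
P(E) = P(E|H)*P(H) + P(E|not H)*P(not H)
P(E) = 0.64*0.34 + 0.23*0.66 = 0.3694
P(H|E) = 0.64*0.34 / 0.3694 = 0.5891

0.5891


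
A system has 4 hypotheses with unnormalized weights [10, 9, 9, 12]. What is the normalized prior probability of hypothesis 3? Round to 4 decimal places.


The normalized prior is the weight divided by the total.
Total weight = 40
P(H3) = 9 / 40 = 0.225

0.225


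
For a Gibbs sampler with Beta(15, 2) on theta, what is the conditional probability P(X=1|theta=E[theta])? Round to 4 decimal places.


E[theta] = 15/(15+2) = 0.8824
P(X=1|theta) = theta = 0.8824

0.8824


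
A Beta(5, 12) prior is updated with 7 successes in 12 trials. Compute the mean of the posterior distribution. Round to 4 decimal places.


After update: Beta(12, 17)
Mean = 12 / (12 + 17) = 12 / 29
= 0.4138

0.4138


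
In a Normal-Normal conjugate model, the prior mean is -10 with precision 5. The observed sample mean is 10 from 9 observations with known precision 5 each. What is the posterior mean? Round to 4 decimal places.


Posterior precision = tau0 + n*tau = 5 + 9*5 = 50
Posterior mean = (tau0*mu0 + n*tau*xbar) / posterior_precision
= (5*-10 + 9*5*10) / 50
= 400 / 50 = 8.0

8.0


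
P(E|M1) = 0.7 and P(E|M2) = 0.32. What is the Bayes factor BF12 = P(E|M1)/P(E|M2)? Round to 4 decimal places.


Bayes factor BF12 = P(E|M1) / P(E|M2)
= 0.7 / 0.32
= 2.1875

2.1875


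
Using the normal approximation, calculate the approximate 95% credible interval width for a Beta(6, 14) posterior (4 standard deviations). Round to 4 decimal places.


Var(Beta) = 6*14/(20^2 * 21) = 0.01
SD = 0.1
Width ~ 4*SD = 0.4

0.4


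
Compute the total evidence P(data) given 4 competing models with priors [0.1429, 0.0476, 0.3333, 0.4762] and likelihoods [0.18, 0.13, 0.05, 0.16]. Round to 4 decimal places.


Marginal likelihood = sum P(model_i) * P(data|model_i)
Model 1: 0.1429 * 0.18 = 0.0257
Model 2: 0.0476 * 0.13 = 0.0062
Model 3: 0.3333 * 0.05 = 0.0167
Model 4: 0.4762 * 0.16 = 0.0762
Total = 0.1248

0.1248


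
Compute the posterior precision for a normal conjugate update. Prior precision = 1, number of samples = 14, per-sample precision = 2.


tau_post = tau_0 + n * tau
= 1 + 14 * 2 = 29

29


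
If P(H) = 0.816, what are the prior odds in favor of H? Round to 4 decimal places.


Prior odds = P(H) / (1 - P(H))
= 0.816 / 0.184
= 4.4348

4.4348


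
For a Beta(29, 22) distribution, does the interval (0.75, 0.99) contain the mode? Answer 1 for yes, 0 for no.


Mode of Beta(a,b) = (a-1)/(a+b-2)
= (29-1)/(29+22-2) = 0.5714
Check: 0.75 <= 0.5714 <= 0.99?
Result: 0

0


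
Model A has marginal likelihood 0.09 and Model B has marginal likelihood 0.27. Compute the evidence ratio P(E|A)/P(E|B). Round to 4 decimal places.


Evidence ratio = P(E|A) / P(E|B)
= 0.09 / 0.27
= 0.3333

0.3333


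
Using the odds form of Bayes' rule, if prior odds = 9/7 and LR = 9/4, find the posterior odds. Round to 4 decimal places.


Bayes' rule in odds form: posterior odds = prior odds * LR
= (9 * 9) / (7 * 4)
= 81/28 = 2.8929

2.8929


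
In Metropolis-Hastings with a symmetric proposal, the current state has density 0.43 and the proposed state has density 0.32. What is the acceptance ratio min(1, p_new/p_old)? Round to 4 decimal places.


Ratio = p_new / p_old = 0.32 / 0.43 = 0.7442
Acceptance = min(1, 0.7442) = 0.7442

0.7442


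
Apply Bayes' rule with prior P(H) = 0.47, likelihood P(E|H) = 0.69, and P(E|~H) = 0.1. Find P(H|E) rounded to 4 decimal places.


Step 1: Compute marginal P(E) = P(E|H)P(H) + P(E|~H)P(~H)
= 0.69*0.47 + 0.1*0.53 = 0.3773
Step 2: P(H|E) = P(E|H)P(H)/P(E) = 0.3243/0.3773
= 0.8595

0.8595


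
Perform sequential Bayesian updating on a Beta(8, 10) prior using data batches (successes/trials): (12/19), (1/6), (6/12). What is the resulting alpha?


Accumulate successes: 19
Posterior alpha = prior alpha + sum of successes
= 8 + 19 = 27

27


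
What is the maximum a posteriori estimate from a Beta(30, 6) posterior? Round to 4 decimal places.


The MAP estimate equals the mode of the distribution.
Mode of Beta(a,b) = (a-1)/(a+b-2)
= 29/34
= 0.8529

0.8529


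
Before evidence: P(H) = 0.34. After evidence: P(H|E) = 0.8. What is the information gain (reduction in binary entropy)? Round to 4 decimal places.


Prior entropy = 0.9248
Posterior entropy = 0.7219
Information gain = 0.9248 - 0.7219 = 0.2029

0.2029


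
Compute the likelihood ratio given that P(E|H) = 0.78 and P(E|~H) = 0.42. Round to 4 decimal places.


LR = P(E|H) / P(E|~H)
= 0.78 / 0.42 = 1.8571

1.8571


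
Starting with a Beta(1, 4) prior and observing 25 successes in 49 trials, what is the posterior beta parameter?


Posterior beta = prior beta + failures
Failures = 49 - 25 = 24
beta_post = 4 + 24 = 28

28


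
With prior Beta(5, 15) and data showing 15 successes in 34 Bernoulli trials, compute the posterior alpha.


Conjugate update: alpha_posterior = alpha_prior + k
= 5 + 15 = 20

20


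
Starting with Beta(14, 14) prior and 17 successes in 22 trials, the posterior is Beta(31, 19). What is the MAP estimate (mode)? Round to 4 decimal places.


The mode of Beta(a, b) when a > 1 and b > 1 is (a-1)/(a+b-2)
= (31 - 1) / (31 + 19 - 2)
= 30 / 48
= 0.625

0.625


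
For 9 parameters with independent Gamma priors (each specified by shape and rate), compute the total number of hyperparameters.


A Gamma prior has 2 hyperparameters per parameter.
Total = 9 * 2 = 18

18


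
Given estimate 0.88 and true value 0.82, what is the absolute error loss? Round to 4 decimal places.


Absolute error = |estimate - true|
= |0.06| = 0.06

0.06


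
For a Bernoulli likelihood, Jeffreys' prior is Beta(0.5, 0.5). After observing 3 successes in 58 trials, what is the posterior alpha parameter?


Jeffreys' prior for Bernoulli is Beta(0.5, 0.5).
Posterior is Beta(0.5 + k, 0.5 + n - k).
Posterior alpha = 0.5 + k = 0.5 + 3 = 3.5

3.5


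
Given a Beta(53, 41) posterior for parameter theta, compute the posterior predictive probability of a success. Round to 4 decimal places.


For a Beta-Bernoulli model, the predictive probability is the mean:
P(success) = 53/(53+41) = 53/94 = 0.5638

0.5638


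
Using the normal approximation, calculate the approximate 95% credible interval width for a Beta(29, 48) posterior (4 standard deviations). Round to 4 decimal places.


Var(Beta) = 29*48/(77^2 * 78) = 0.003
SD = 0.0549
Width ~ 4*SD = 0.2195

0.2195


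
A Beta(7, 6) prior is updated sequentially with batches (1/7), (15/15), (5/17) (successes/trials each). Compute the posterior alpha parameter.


Sequential conjugate updating is equivalent to a single batch update.
Total successes across all batches = 21
alpha_posterior = alpha_prior + total_successes = 7 + 21
= 28

28


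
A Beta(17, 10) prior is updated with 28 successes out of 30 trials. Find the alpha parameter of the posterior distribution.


In the Beta-Binomial conjugate update:
alpha_post = alpha_prior + successes
= 17 + 28
= 45

45


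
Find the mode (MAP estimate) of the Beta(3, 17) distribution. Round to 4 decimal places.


For Beta(a,b) with a,b > 1:
Mode = (a-1)/(a+b-2) = (3-1)/(20-2)
= 2/18 = 0.1111

0.1111


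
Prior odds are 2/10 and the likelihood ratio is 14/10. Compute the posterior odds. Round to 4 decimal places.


Posterior odds = prior odds * likelihood ratio
= (2/10) * (14/10)
= 28 / 100
= 0.28

0.28


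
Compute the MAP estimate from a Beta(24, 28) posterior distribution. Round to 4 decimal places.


MAP = mode of Beta distribution
= (alpha - 1)/(alpha + beta - 2)
= (24-1)/(24+28-2)
= 23/50 = 0.46

0.46


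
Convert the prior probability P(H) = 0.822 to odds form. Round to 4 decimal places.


P(not H) = 1 - 0.822 = 0.178
Odds = 0.822 / 0.178 = 4.618

4.618


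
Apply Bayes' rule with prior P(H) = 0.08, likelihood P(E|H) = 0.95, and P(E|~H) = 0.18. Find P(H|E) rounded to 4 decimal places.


Step 1: Compute marginal P(E) = P(E|H)P(H) + P(E|~H)P(~H)
= 0.95*0.08 + 0.18*0.92 = 0.2416
Step 2: P(H|E) = P(E|H)P(H)/P(E) = 0.076/0.2416
= 0.3146

0.3146


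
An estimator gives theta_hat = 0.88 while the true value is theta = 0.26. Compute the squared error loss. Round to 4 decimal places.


The squared error loss is (theta_hat - theta)^2
= (0.88 - 0.26)^2
= (0.62)^2 = 0.3844

0.3844


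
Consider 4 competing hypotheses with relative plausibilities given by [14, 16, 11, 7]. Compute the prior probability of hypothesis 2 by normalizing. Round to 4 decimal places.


Sum of weights = 14 + 16 + 11 + 7 = 48
Normalized prior for H2 = 16 / 48
= 0.3333

0.3333


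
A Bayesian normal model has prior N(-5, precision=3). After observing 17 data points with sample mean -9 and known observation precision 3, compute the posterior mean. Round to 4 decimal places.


Posterior mean = (prior_precision * prior_mean + n * data_precision * data_mean) / (prior_precision + n * data_precision)
Numerator = 3*-5 + 17*3*-9 = -474
Denominator = 3 + 17*3 = 54
Posterior mean = -8.7778

-8.7778


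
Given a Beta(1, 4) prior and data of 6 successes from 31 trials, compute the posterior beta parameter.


Number of failures = 31 - 6 = 25
Posterior beta = 4 + 25 = 29

29


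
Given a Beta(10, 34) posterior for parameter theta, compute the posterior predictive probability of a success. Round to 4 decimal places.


For a Beta-Bernoulli model, the predictive probability is the mean:
P(success) = 10/(10+34) = 10/44 = 0.2273

0.2273


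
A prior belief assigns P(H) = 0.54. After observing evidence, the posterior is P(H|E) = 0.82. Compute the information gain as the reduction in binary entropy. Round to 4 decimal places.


H(prior) = -0.54*log2(0.54) - 0.46*log2(0.46)
= 0.9954
H(post) = -0.82*log2(0.82) - 0.18*log2(0.18)
= 0.6801
IG = 0.9954 - 0.6801 = 0.3153

0.3153


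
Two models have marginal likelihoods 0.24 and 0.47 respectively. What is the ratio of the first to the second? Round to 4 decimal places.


Evidence ratio = 0.24 / 0.47
= 0.5106

0.5106


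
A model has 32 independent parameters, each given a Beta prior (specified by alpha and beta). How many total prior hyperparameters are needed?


Each Beta prior needs 2 hyperparameters (alpha and beta).
Total = 2 * 32 = 64

64


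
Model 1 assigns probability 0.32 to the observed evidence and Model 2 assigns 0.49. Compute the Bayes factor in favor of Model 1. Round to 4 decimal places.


BF = P(data|M1) / P(data|M2)
= 0.32 / 0.49 = 0.6531

0.6531


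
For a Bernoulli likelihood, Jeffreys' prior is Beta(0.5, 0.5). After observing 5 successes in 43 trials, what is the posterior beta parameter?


Jeffreys' prior for Bernoulli is Beta(0.5, 0.5).
Posterior is Beta(0.5 + k, 0.5 + n - k).
Posterior beta = 0.5 + (n - k) = 0.5 + 38 = 38.5

38.5


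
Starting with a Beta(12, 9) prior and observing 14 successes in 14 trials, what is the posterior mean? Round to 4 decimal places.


Posterior parameters: alpha = 12 + 14 = 26
beta = 9 + 0 = 9
Posterior mean = alpha / (alpha + beta) = 26 / 35
= 0.7429

0.7429


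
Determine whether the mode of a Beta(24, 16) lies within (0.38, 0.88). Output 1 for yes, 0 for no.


First find the mode: (a-1)/(a+b-2) = 0.6053
Is 0.6053 in (0.38, 0.88)? 1

1


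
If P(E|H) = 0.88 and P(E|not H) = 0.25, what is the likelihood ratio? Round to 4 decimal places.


Likelihood ratio = P(E|H) / P(E|not H)
= 0.88 / 0.25
= 3.52

3.52


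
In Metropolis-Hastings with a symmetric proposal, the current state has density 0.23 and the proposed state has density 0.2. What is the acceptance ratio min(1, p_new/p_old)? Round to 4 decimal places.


Ratio = p_new / p_old = 0.2 / 0.23 = 0.8696
Acceptance = min(1, 0.8696) = 0.8696

0.8696


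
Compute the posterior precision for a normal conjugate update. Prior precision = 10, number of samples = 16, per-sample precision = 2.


tau_post = tau_0 + n * tau
= 10 + 16 * 2 = 42

42


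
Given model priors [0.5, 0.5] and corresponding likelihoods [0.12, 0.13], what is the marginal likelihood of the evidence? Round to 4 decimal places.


P(E) = sum_i P(M_i) P(E|M_i)
= 0.06 + 0.065
= 0.125

0.125


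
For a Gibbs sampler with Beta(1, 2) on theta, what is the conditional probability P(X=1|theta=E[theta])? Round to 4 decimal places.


E[theta] = 1/(1+2) = 0.3333
P(X=1|theta) = theta = 0.3333

0.3333


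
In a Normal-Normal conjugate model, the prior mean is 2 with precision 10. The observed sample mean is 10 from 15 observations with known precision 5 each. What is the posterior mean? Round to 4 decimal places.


Posterior precision = tau0 + n*tau = 10 + 15*5 = 85
Posterior mean = (tau0*mu0 + n*tau*xbar) / posterior_precision
= (10*2 + 15*5*10) / 85
= 770 / 85 = 9.0588

9.0588


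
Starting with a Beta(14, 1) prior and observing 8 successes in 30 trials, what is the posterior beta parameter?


Posterior beta = prior beta + failures
Failures = 30 - 8 = 22
beta_post = 1 + 22 = 23

23


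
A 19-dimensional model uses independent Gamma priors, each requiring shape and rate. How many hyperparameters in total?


Per parameter: 2 (shape and rate).
Total = 19 * 2 = 38

38


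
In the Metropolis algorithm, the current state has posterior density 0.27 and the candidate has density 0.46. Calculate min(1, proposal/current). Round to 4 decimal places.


Ratio = 0.46/0.27 = 1.7037
Acceptance probability = min(1, 1.7037)
= 1.0

1.0


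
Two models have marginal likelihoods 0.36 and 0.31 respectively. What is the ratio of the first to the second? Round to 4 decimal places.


Evidence ratio = 0.36 / 0.31
= 1.1613

1.1613


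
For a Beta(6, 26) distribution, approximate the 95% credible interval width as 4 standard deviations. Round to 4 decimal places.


Variance of Beta(a,b) = ab / ((a+b)^2 * (a+b+1))
= 6*26 / ((32)^2 * 33)
= 0.0046
SD = sqrt(0.0046) = 0.0679
Width = 4 * SD = 0.2718

0.2718


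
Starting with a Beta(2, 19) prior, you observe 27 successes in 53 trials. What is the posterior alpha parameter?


For a Beta-Binomial conjugate model:
Posterior alpha = prior alpha + number of successes
= 2 + 27 = 29

29


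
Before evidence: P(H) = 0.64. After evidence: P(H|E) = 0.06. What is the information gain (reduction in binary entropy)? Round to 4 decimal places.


Prior entropy = 0.9427
Posterior entropy = 0.3274
Information gain = 0.9427 - 0.3274 = 0.6152

0.6152


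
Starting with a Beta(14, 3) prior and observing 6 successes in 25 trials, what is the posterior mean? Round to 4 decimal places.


Posterior parameters: alpha = 14 + 6 = 20
beta = 3 + 19 = 22
Posterior mean = alpha / (alpha + beta) = 20 / 42
= 0.4762

0.4762


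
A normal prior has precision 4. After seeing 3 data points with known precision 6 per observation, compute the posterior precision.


In the conjugate normal model, precisions add:
tau_posterior = tau_prior + n * tau_data
= 4 + 3*6 = 22

22


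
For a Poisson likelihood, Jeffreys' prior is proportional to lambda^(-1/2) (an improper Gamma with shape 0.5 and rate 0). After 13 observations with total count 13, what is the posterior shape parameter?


Jeffreys' prior for Poisson is proportional to lambda^(-1/2).
Posterior is Gamma(0.5 + S, 0 + n) = Gamma(0.5 + 13, 13).
Posterior shape = 0.5 + S = 0.5 + 13 = 13.5

13.5


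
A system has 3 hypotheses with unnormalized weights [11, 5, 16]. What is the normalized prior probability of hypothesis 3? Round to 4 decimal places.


The normalized prior is the weight divided by the total.
Total weight = 32
P(H3) = 16 / 32 = 0.5

0.5


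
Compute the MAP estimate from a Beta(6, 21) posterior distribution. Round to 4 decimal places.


MAP = mode of Beta distribution
= (alpha - 1)/(alpha + beta - 2)
= (6-1)/(6+21-2)
= 5/25 = 0.2

0.2


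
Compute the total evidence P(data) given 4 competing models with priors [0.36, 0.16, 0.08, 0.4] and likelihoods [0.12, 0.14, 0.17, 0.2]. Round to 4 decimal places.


Marginal likelihood = sum P(model_i) * P(data|model_i)
Model 1: 0.36 * 0.12 = 0.0432
Model 2: 0.16 * 0.14 = 0.0224
Model 3: 0.08 * 0.17 = 0.0136
Model 4: 0.4 * 0.2 = 0.08
Total = 0.1592

0.1592
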